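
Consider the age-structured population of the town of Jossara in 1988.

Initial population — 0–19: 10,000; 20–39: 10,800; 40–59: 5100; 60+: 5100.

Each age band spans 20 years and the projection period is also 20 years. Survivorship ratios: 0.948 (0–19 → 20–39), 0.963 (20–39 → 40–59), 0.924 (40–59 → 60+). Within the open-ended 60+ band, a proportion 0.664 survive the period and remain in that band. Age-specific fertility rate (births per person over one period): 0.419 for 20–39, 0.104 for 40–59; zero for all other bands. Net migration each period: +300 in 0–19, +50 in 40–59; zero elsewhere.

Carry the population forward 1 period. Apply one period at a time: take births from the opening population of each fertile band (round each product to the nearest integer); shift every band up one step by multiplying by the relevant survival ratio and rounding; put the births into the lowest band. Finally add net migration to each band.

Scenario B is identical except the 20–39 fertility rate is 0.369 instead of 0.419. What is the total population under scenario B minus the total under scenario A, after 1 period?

-540

Let band 1 be 0–19 through band 4 = 60+.
— Period 1 —
Births: 10800 × 0.419 = 4525  |  5100 × 0.104 = 530 — total 5055
Band 2: 10000 × 0.948 = 9480
Band 3: 10800 × 0.963 = 10400
Band 4: 5100 × 0.924 + 5100 × 0.664 = 4712 + 3386 = 8098
Net migration: Band 1 + 300 → 5355; Band 3 + 50 → 10450
→ [5355, 9480, 10450, 8098]
Scenario A total after 1 period: 33383
Scenario B projection —
— Period 1 —
Births: 10800 × 0.369 = 3985  |  5100 × 0.104 = 530 — total 4515
Band 2: 10000 × 0.948 = 9480
Band 3: 10800 × 0.963 = 10400
Band 4: 5100 × 0.924 + 5100 × 0.664 = 4712 + 3386 = 8098
Net migration: Band 1 + 300 → 4815; Band 3 + 50 → 10450
→ [4815, 9480, 10450, 8098]
Scenario B total after 1 period: 32843
Difference B − A = 32843 − 33383 = -540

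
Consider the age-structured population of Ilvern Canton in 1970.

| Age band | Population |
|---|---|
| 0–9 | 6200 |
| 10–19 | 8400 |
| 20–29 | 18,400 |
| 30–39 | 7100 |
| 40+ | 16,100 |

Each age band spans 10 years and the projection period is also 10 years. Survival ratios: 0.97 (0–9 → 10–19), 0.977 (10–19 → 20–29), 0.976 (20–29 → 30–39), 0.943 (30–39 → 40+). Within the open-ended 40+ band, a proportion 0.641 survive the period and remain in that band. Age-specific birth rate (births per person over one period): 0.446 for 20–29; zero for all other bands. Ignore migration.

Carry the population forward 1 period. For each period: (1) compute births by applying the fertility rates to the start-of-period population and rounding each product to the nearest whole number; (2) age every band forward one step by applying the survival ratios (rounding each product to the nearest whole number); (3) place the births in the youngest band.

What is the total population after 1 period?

57400

Call the bands 1 to 5, youngest first.
After projecting period 1:
Births: 18400 * 0.446 = 8206
Band 2: 6200 * 0.97 = 6014
Band 3: 8400 * 0.977 = 8207
Band 4: 18400 * 0.976 = 17958
Band 5: 7100 * 0.943 + 16100 * 0.641 = 6695 + 10320 = 17015
Population now: 0–9=8206, 10–19=6014, 20–29=8207, 30–39=17958, 40+=17015
Total after period 1: 8206 + 6014 + 8207 + 17958 + 17015 = 57400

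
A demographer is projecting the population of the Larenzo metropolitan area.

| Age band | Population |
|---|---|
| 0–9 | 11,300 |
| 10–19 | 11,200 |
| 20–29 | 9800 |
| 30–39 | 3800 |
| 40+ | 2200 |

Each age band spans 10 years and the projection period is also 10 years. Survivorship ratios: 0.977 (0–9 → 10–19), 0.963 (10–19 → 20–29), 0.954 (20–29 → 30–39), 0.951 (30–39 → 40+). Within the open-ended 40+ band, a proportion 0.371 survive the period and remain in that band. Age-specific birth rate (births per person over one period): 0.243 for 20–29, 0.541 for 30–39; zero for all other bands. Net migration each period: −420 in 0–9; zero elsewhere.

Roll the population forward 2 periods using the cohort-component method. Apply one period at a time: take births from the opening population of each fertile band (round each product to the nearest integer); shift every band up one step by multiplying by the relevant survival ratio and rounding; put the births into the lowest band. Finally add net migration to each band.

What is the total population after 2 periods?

Period 1:
Births: 9800 * 0.243 = 2381, 3800 * 0.541 = 2056 ⇒ total 4437
10–19: 11300 * 0.977 = 11040
20–29: 11200 * 0.963 = 10786
30–39: 9800 * 0.954 = 9349
40+: 3800 * 0.951 + 2200 * 0.371 = 3614 + 816 = 4430
Net migration: 0–9 − 420 → 4017
Giving 4017 / 11040 / 10786 / 9349 / 4430.
Period 2:
Births: 10786 * 0.243 = 2621, 9349 * 0.541 = 5058 ⇒ total 7679
10–19: 4017 * 0.977 = 3925
20–29: 11040 * 0.963 = 10632
30–39: 10786 * 0.954 = 10290
40+: 9349 * 0.951 + 4430 * 0.371 = 8891 + 1644 = 10535
Net migration: 0–9 − 420 → 7259
Giving 7259 / 3925 / 10632 / 10290 / 10535.
Total after period 2: 7259 + 3925 + 10632 + 10290 + 10535 = 42641

42641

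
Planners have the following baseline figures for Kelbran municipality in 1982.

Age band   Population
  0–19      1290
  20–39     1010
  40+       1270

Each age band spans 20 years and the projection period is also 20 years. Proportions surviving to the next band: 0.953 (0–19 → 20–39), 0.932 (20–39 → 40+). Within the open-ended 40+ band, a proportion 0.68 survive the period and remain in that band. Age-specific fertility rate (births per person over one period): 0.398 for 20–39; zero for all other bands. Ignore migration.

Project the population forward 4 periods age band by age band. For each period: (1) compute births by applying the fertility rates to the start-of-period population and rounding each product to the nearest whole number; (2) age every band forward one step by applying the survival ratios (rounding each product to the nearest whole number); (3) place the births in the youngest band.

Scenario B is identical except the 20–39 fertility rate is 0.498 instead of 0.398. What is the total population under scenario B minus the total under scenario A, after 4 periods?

Period 1.
Births: 1010 * 0.398 = 402
20–39: 1290 * 0.953 = 1229
40+: 1010 * 0.932 + 1270 * 0.68 = 941 + 864 = 1805
Giving 402 / 1229 / 1805.
Period 2.
Births: 1229 * 0.398 = 489
20–39: 402 * 0.953 = 383
40+: 1229 * 0.932 + 1805 * 0.68 = 1145 + 1227 = 2372
Giving 489 / 383 / 2372.
Period 3.
Births: 383 * 0.398 = 152
20–39: 489 * 0.953 = 466
40+: 383 * 0.932 + 2372 * 0.68 = 357 + 1613 = 1970
Giving 152 / 466 / 1970.
Period 4.
Births: 466 * 0.398 = 185
20–39: 152 * 0.953 = 145
40+: 466 * 0.932 + 1970 * 0.68 = 434 + 1340 = 1774
Giving 185 / 145 / 1774.
Scenario A total after 4 periods: 2104
Scenario B projection —
Period 1.
Births: 1010 * 0.498 = 503
20–39: 1290 * 0.953 = 1229
40+: 1010 * 0.932 + 1270 * 0.68 = 941 + 864 = 1805
Giving 503 / 1229 / 1805.
Period 2.
Births: 1229 * 0.498 = 612
20–39: 503 * 0.953 = 479
40+: 1229 * 0.932 + 1805 * 0.68 = 1145 + 1227 = 2372
Giving 612 / 479 / 2372.
Period 3.
Births: 479 * 0.498 = 239
20–39: 612 * 0.953 = 583
40+: 479 * 0.932 + 2372 * 0.68 = 446 + 1613 = 2059
Giving 239 / 583 / 2059.
Period 4.
Births: 583 * 0.498 = 290
20–39: 239 * 0.953 = 228
40+: 583 * 0.932 + 2059 * 0.68 = 543 + 1400 = 1943
Giving 290 / 228 / 1943.
Scenario B total after 4 periods: 2461
Difference B − A = 2461 − 2104 = 357

357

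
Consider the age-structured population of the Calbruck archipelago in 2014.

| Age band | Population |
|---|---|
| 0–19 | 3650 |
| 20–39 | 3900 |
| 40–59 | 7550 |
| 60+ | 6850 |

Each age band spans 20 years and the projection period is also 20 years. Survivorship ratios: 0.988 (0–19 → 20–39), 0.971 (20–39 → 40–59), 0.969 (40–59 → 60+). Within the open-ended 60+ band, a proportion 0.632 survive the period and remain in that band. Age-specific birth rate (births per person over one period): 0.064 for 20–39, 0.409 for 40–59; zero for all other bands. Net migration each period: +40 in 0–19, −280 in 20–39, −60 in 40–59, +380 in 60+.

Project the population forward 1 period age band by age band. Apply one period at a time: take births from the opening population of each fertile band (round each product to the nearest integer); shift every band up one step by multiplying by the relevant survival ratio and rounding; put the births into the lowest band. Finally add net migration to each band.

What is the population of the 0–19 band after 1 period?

3378

Let band 1 be 0–19 through band 4 = 60+.
After projecting period 1:
Births: 3900 * 0.064 = 250  |  7550 * 0.409 = 3088 ⇒ total 3338
Band 2: 3650 * 0.988 = 3606
Band 3: 3900 * 0.971 = 3787
Band 4: 7550 * 0.969 + 6850 * 0.632 = 7316 + 4329 = 11645
Net migration: Band 1 + 40 → 3378; Band 2 − 280 → 3326; Band 3 − 60 → 3727; Band 4 + 380 → 12025
Population now: 0–19=3378, 20–39=3326, 40–59=3727, 60+=12025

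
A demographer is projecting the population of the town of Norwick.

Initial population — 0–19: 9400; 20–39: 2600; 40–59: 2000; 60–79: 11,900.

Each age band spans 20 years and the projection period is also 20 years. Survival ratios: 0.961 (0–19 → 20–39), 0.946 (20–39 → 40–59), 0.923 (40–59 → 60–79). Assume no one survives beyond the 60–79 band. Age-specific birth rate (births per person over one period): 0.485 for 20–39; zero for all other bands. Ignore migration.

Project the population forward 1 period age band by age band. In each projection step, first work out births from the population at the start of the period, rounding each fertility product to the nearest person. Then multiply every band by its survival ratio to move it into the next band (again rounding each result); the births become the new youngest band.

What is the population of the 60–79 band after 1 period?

1846

— Period 1 —
Births: 2600 × 0.485 = 1261
20–39: 9400 × 0.961 = 9033
40–59: 2600 × 0.946 = 2460
60–79: 2000 × 0.923 = 1846
→ [1261, 9033, 2460, 1846]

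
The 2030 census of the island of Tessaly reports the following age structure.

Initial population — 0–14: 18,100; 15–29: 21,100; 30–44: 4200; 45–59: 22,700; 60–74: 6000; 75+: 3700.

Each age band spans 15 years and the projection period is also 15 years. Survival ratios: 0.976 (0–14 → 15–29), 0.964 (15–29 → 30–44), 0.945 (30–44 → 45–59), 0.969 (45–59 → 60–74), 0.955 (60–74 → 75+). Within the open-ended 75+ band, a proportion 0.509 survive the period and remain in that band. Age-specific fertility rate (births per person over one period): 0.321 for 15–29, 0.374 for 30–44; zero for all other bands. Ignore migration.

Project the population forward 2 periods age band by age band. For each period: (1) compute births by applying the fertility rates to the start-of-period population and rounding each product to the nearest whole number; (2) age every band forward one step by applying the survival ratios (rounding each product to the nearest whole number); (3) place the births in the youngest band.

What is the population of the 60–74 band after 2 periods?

Call the groups 1 to 6, youngest first.
Period 1.
Births: 21100 × 0.321 = 6773  |  4200 × 0.374 = 1571 → 8344
Group 2: 18100 × 0.976 = 17666
Group 3: 21100 × 0.964 = 20340
Group 4: 4200 × 0.945 = 3969
Group 5: 22700 × 0.969 = 21996
Group 6: 6000 × 0.955 + 3700 × 0.509 = 5730 + 1883 = 7613
Population now: 0–14=8344, 15–29=17666, 30–44=20340, 45–59=3969, 60–74=21996, 75+=7613
Period 2.
Births: 17666 × 0.321 = 5671  |  20340 × 0.374 = 7607 → 13278
Group 2: 8344 × 0.976 = 8144
Group 3: 17666 × 0.964 = 17030
Group 4: 20340 × 0.945 = 19221
Group 5: 3969 × 0.969 = 3846
Group 6: 21996 × 0.955 + 7613 × 0.509 = 21006 + 3875 = 24881
Population now: 0–14=13278, 15–29=8144, 30–44=17030, 45–59=19221, 60–74=3846, 75+=24881

3846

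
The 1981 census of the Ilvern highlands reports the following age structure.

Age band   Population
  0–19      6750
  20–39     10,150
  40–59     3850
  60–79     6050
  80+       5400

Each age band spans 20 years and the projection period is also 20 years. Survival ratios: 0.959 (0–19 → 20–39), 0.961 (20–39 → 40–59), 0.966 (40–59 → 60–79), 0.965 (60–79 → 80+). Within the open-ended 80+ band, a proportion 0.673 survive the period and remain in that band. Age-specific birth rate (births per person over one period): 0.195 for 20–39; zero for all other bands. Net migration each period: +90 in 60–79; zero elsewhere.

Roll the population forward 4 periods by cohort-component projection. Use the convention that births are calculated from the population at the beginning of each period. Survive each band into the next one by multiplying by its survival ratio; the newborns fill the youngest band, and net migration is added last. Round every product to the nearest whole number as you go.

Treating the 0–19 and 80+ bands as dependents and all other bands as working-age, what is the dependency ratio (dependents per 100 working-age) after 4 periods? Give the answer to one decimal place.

Numbering the bands 1..5 from youngest to oldest:
[period 1]
Births: 10150 × 0.195 = 1979
Band 2: 6750 × 0.959 = 6473
Band 3: 10150 × 0.961 = 9754
Band 4: 3850 × 0.966 = 3719
Band 5: 6050 × 0.965 + 5400 × 0.673 = 5838 + 3634 = 9472
Net migration: Band 4 + 90 → 3809
→ [1979, 6473, 9754, 3809, 9472]
[period 2]
Births: 6473 × 0.195 = 1262
Band 2: 1979 × 0.959 = 1898
Band 3: 6473 × 0.961 = 6221
Band 4: 9754 × 0.966 = 9422
Band 5: 3809 × 0.965 + 9472 × 0.673 = 3676 + 6375 = 10051
Net migration: Band 4 + 90 → 9512
→ [1262, 1898, 6221, 9512, 10051]
[period 3]
Births: 1898 × 0.195 = 370
Band 2: 1262 × 0.959 = 1210
Band 3: 1898 × 0.961 = 1824
Band 4: 6221 × 0.966 = 6009
Band 5: 9512 × 0.965 + 10051 × 0.673 = 9179 + 6764 = 15943
Net migration: Band 4 + 90 → 6099
→ [370, 1210, 1824, 6099, 15943]
[period 4]
Births: 1210 × 0.195 = 236
Band 2: 370 × 0.959 = 355
Band 3: 1210 × 0.961 = 1163
Band 4: 1824 × 0.966 = 1762
Band 5: 6099 × 0.965 + 15943 × 0.673 = 5886 + 10730 = 16616
Net migration: Band 4 + 90 → 1852
→ [236, 355, 1163, 1852, 16616]
Dependents (band 0–19 + band 80+) = 236 + 16616 = 16852; working-age = 3370; ratio = 16852/3370 × 100 = 500.1

500.1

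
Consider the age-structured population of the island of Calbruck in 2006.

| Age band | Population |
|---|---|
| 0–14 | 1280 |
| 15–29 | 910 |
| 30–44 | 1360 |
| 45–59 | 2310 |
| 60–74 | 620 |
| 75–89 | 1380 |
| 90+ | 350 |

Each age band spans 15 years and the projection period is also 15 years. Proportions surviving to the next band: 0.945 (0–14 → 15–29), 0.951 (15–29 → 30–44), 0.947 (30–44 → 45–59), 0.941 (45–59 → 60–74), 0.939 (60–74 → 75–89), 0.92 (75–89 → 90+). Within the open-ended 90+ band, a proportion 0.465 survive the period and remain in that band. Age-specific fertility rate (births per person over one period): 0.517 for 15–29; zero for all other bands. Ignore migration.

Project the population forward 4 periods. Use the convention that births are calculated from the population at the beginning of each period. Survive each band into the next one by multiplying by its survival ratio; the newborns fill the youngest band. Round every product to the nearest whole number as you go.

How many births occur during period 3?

230

— Period 1 —
Births: 910 * 0.517 = 470
15–29: 1280 * 0.945 = 1210
30–44: 910 * 0.951 = 865
45–59: 1360 * 0.947 = 1288
60–74: 2310 * 0.941 = 2174
75–89: 620 * 0.939 = 582
90+: 1380 * 0.92 + 350 * 0.465 = 1270 + 163 = 1433
End of period: [470, 1210, 865, 1288, 2174, 582, 1433]
— Period 2 —
Births: 1210 * 0.517 = 626
15–29: 470 * 0.945 = 444
30–44: 1210 * 0.951 = 1151
45–59: 865 * 0.947 = 819
60–74: 1288 * 0.941 = 1212
75–89: 2174 * 0.939 = 2041
90+: 582 * 0.92 + 1433 * 0.465 = 535 + 666 = 1201
End of period: [626, 444, 1151, 819, 1212, 2041, 1201]
— Period 3 —
Births: 444 * 0.517 = 230
15–29: 626 * 0.945 = 592
30–44: 444 * 0.951 = 422
45–59: 1151 * 0.947 = 1090
60–74: 819 * 0.941 = 771
75–89: 1212 * 0.939 = 1138
90+: 2041 * 0.92 + 1201 * 0.465 = 1878 + 558 = 2436
End of period: [230, 592, 422, 1090, 771, 1138, 2436]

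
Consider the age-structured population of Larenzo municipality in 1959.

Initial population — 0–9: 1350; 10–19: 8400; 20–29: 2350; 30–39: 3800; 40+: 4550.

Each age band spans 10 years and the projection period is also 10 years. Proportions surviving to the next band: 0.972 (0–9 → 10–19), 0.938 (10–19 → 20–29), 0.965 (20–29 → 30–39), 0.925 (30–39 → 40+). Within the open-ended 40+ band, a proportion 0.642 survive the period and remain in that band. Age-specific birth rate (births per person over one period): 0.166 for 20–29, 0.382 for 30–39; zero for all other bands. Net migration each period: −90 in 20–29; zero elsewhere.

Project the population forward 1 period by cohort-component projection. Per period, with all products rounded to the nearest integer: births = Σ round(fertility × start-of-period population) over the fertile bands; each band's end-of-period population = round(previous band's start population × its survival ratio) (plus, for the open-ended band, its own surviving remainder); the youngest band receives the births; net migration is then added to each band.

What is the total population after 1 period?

19647

(Groups numbered youngest = 1 to oldest = 5.)
[period 1]
Births: 2350 × 0.166 = 390  |  3800 × 0.382 = 1452 ⇒ total 1842
Group 2: 1350 × 0.972 = 1312
Group 3: 8400 × 0.938 = 7879
Group 4: 2350 × 0.965 = 2268
Group 5: 3800 × 0.925 + 4550 × 0.642 = 3515 + 2921 = 6436
Net migration: Group 3 − 90 → 7789
End of period: [1842, 1312, 7789, 2268, 6436]
Total after period 1: 1842 + 1312 + 7789 + 2268 + 6436 = 19647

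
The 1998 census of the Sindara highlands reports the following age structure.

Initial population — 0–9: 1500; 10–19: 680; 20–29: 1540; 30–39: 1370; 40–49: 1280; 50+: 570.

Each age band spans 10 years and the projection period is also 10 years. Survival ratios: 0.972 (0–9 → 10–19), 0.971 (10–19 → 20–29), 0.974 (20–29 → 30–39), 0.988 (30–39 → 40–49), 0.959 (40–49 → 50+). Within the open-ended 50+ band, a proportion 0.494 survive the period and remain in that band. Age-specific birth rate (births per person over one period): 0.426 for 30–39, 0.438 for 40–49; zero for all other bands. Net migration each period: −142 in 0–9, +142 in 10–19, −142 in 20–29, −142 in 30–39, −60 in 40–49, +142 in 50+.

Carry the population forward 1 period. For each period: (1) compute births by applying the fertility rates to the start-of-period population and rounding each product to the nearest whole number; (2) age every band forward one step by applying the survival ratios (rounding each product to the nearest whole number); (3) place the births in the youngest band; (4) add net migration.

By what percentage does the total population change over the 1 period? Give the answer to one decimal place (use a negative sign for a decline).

7.0

Period 1.
Births: 1370 × 0.426 = 584  |  1280 × 0.438 = 561 ⇒ total 1145
10–19: 1500 × 0.972 = 1458
20–29: 680 × 0.971 = 660
30–39: 1540 × 0.974 = 1500
40–49: 1370 × 0.988 = 1354
50+: 1280 × 0.959 + 570 × 0.494 = 1228 + 282 = 1510
Net migration: 0–9 − 142 → 1003; 10–19 + 142 → 1600; 20–29 − 142 → 518; 30–39 − 142 → 1358; 40–49 − 60 → 1294; 50+ + 142 → 1652
Giving 1003 / 1600 / 518 / 1358 / 1294 / 1652.
Total: 6940 → 7425; change = 485; percentage change = 7.0%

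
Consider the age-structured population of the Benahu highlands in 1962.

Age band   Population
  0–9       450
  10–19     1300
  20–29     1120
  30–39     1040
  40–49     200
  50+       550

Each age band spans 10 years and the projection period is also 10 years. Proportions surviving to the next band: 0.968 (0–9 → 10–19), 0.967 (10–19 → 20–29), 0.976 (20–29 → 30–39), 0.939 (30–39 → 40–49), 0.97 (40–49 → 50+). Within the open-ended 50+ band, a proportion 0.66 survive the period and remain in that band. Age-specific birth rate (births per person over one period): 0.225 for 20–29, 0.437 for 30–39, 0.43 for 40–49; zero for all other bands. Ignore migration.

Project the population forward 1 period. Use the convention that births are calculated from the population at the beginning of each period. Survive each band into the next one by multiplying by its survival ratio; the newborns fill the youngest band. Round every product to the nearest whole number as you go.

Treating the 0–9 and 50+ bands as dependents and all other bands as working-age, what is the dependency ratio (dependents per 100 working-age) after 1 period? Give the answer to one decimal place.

35.8

Period 1:
Births: 1120 * 0.225 = 252 ; 1040 * 0.437 = 454 ; 200 * 0.43 = 86 → 792
10–19: 450 * 0.968 = 436
20–29: 1300 * 0.967 = 1257
30–39: 1120 * 0.976 = 1093
40–49: 1040 * 0.939 = 977
50+: 200 * 0.97 + 550 * 0.66 = 194 + 363 = 557
Population now: 0–9=792, 10–19=436, 20–29=1257, 30–39=1093, 40–49=977, 50+=557
Dependents (band 0–9 + band 50+) = 792 + 557 = 1349; working-age = 3763; ratio = 1349/3763 × 100 = 35.8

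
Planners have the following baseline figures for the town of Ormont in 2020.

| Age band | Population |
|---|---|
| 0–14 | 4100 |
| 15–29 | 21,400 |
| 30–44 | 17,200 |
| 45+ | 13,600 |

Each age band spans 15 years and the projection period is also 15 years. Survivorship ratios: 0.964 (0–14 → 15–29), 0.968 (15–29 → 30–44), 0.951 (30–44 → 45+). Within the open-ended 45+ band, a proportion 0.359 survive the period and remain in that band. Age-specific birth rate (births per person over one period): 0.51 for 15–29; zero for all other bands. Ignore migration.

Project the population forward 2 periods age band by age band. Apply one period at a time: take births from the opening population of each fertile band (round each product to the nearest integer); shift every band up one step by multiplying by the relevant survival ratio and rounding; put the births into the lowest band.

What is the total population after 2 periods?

After projecting period 1:
Births: 21400 × 0.51 = 10914
15–29: 4100 × 0.964 = 3952
30–44: 21400 × 0.968 = 20715
45+: 17200 × 0.951 + 13600 × 0.359 = 16357 + 4882 = 21239
Giving 10914 / 3952 / 20715 / 21239.
After projecting period 2:
Births: 3952 × 0.51 = 2016
15–29: 10914 × 0.964 = 10521
30–44: 3952 × 0.968 = 3826
45+: 20715 × 0.951 + 21239 × 0.359 = 19700 + 7625 = 27325
Giving 2016 / 10521 / 3826 / 27325.
Total after period 2: 2016 + 10521 + 3826 + 27325 = 43688

43688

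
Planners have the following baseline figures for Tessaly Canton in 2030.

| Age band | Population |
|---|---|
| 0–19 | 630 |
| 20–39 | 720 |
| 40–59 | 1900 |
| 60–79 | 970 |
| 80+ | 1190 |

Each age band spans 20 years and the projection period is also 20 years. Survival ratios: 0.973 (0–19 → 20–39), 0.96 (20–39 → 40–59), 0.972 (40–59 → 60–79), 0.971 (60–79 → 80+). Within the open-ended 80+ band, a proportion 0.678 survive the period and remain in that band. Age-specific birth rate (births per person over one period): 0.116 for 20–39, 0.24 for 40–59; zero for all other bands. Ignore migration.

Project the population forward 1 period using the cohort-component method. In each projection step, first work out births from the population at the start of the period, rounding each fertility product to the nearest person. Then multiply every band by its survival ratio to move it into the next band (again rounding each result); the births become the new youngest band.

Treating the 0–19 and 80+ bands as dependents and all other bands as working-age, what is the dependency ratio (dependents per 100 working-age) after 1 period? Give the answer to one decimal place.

72.6

Numbering the bands 1..5 from youngest to oldest:
— Period 1 —
Births: 720 × 0.116 = 84, 1900 × 0.24 = 456 ⇒ total 540
Band 2: 630 × 0.973 = 613
Band 3: 720 × 0.96 = 691
Band 4: 1900 × 0.972 = 1847
Band 5: 970 × 0.971 + 1190 × 0.678 = 942 + 807 = 1749
Giving 540 / 613 / 691 / 1847 / 1749.
Dependents (band 0–19 + band 80+) = 540 + 1749 = 2289; working-age = 3151; ratio = 2289/3151 × 100 = 72.6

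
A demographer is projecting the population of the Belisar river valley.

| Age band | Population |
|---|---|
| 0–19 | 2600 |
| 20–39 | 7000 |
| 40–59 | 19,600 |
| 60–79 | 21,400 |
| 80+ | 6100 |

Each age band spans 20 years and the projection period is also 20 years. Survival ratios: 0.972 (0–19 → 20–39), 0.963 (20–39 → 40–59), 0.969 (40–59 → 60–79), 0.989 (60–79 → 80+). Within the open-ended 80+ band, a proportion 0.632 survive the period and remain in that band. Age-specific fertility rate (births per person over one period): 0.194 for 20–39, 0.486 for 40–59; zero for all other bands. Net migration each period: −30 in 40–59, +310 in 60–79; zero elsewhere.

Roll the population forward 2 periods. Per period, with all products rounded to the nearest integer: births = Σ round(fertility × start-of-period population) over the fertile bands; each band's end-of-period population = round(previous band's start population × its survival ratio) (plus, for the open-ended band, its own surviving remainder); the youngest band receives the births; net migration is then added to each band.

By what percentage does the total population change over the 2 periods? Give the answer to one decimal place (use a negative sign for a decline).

Period 1:
Births: 7000 × 0.194 = 1358, 19600 × 0.486 = 9526 ⇒ total 10884
20–39: 2600 × 0.972 = 2527
40–59: 7000 × 0.963 = 6741
60–79: 19600 × 0.969 = 18992
80+: 21400 × 0.989 + 6100 × 0.632 = 21165 + 3855 = 25020
Net migration: 40–59 − 30 → 6711; 60–79 + 310 → 19302
Population now: 0–19=10884, 20–39=2527, 40–59=6711, 60–79=19302, 80+=25020
Period 2:
Births: 2527 × 0.194 = 490, 6711 × 0.486 = 3262 ⇒ total 3752
20–39: 10884 × 0.972 = 10579
40–59: 2527 × 0.963 = 2434
60–79: 6711 × 0.969 = 6503
80+: 19302 × 0.989 + 25020 × 0.632 = 19090 + 15813 = 34903
Net migration: 40–59 − 30 → 2404; 60–79 + 310 → 6813
Population now: 0–19=3752, 20–39=10579, 40–59=2404, 60–79=6813, 80+=34903
Total: 56700 → 58451; change = 1751; percentage change = 3.1%

3.1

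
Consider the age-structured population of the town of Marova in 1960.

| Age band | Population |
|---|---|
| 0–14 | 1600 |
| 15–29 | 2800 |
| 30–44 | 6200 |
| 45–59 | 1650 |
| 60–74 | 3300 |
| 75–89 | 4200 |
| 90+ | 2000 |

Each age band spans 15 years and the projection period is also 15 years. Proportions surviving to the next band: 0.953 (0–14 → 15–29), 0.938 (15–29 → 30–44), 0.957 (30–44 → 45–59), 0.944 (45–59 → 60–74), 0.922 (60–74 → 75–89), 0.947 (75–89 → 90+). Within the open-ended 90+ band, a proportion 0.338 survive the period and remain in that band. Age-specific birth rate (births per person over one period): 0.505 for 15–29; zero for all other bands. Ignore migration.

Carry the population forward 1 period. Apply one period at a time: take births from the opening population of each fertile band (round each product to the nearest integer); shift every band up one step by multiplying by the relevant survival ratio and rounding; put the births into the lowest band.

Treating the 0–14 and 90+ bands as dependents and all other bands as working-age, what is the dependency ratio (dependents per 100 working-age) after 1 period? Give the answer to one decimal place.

41.3

Let group 1 be 0–14 through group 7 = 90+.
After projecting period 1:
Births: 2800 × 0.505 = 1414
Group 2: 1600 × 0.953 = 1525
Group 3: 2800 × 0.938 = 2626
Group 4: 6200 × 0.957 = 5933
Group 5: 1650 × 0.944 = 1558
Group 6: 3300 × 0.922 = 3043
Group 7: 4200 × 0.947 + 2000 × 0.338 = 3977 + 676 = 4653
Giving 1414 / 1525 / 2626 / 5933 / 1558 / 3043 / 4653.
Dependents (band 0–14 + band 90+) = 1414 + 4653 = 6067; working-age = 14685; ratio = 6067/14685 × 100 = 41.3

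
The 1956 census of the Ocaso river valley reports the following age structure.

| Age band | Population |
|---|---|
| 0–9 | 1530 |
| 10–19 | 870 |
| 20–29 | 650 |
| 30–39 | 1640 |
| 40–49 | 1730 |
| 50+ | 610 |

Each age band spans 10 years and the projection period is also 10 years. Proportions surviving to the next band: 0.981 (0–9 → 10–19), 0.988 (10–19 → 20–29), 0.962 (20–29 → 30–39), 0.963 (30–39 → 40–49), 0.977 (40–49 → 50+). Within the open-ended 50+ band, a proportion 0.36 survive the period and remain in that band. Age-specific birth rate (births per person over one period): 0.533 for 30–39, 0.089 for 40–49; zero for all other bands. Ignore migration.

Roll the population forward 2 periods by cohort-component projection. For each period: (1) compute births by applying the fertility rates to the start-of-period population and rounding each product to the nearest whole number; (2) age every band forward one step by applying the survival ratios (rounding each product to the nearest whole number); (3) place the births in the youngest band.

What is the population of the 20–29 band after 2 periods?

Numbering the bands 1..6 from youngest to oldest:
[period 1]
Births: 1640 × 0.533 = 874, 1730 × 0.089 = 154 ⇒ total 1028
Band 2: 1530 × 0.981 = 1501
Band 3: 870 × 0.988 = 860
Band 4: 650 × 0.962 = 625
Band 5: 1640 × 0.963 = 1579
Band 6: 1730 × 0.977 + 610 × 0.36 = 1690 + 220 = 1910
Giving 1028 / 1501 / 860 / 625 / 1579 / 1910.
[period 2]
Births: 625 × 0.533 = 333, 1579 × 0.089 = 141 ⇒ total 474
Band 2: 1028 × 0.981 = 1008
Band 3: 1501 × 0.988 = 1483
Band 4: 860 × 0.962 = 827
Band 5: 625 × 0.963 = 602
Band 6: 1579 × 0.977 + 1910 × 0.36 = 1543 + 688 = 2231
Giving 474 / 1008 / 1483 / 827 / 602 / 2231.

1483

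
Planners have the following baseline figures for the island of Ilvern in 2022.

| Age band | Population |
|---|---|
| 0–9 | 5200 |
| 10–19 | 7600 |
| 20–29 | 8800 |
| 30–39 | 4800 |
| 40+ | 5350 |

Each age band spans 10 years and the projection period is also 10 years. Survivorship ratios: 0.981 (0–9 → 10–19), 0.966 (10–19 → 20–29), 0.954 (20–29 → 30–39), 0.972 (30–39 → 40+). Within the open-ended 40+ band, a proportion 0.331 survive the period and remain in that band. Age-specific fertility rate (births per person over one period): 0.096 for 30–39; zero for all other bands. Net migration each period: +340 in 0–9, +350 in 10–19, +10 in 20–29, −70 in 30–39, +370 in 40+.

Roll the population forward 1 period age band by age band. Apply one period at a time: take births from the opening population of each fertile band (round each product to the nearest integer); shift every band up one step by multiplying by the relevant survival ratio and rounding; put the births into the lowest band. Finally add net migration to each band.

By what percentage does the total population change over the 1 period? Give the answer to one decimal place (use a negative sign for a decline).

(Bands numbered youngest = 1 to oldest = 5.)
— Period 1 —
Births: 4800 * 0.096 = 461
Band 2: 5200 * 0.981 = 5101
Band 3: 7600 * 0.966 = 7342
Band 4: 8800 * 0.954 = 8395
Band 5: 4800 * 0.972 + 5350 * 0.331 = 4666 + 1771 = 6437
Net migration: Band 1 + 340 → 801; Band 2 + 350 → 5451; Band 3 + 10 → 7352; Band 4 − 70 → 8325; Band 5 + 370 → 6807
→ [801, 5451, 7352, 8325, 6807]
Total: 31750 → 28736; change = -3014; percentage change = -9.5%

-9.5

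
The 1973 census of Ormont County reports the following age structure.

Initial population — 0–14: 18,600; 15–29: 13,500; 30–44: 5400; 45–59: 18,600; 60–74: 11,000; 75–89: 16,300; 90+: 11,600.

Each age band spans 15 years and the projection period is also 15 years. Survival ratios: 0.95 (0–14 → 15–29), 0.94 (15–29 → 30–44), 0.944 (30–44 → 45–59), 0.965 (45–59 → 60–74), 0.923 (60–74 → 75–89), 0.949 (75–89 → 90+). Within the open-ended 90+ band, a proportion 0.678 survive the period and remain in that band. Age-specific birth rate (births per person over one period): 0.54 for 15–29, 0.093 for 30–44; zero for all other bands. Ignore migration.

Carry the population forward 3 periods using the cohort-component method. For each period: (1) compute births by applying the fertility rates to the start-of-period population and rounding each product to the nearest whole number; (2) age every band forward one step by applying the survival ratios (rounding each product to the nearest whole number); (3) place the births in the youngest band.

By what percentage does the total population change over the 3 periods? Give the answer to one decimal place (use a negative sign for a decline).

— Period 1 —
Births: 13500 × 0.54 = 7290, 5400 × 0.093 = 502 ⇒ total 7792
15–29: 18600 × 0.95 = 17670
30–44: 13500 × 0.94 = 12690
45–59: 5400 × 0.944 = 5098
60–74: 18600 × 0.965 = 17949
75–89: 11000 × 0.923 = 10153
90+: 16300 × 0.949 + 11600 × 0.678 = 15469 + 7865 = 23334
→ [7792, 17670, 12690, 5098, 17949, 10153, 23334]
— Period 2 —
Births: 17670 × 0.54 = 9542, 12690 × 0.093 = 1180 ⇒ total 10722
15–29: 7792 × 0.95 = 7402
30–44: 17670 × 0.94 = 16610
45–59: 12690 × 0.944 = 11979
60–74: 5098 × 0.965 = 4920
75–89: 17949 × 0.923 = 16567
90+: 10153 × 0.949 + 23334 × 0.678 = 9635 + 15820 = 25455
→ [10722, 7402, 16610, 11979, 4920, 16567, 25455]
— Period 3 —
Births: 7402 × 0.54 = 3997, 16610 × 0.093 = 1545 ⇒ total 5542
15–29: 10722 × 0.95 = 10186
30–44: 7402 × 0.94 = 6958
45–59: 16610 × 0.944 = 15680
60–74: 11979 × 0.965 = 11560
75–89: 4920 × 0.923 = 4541
90+: 16567 × 0.949 + 25455 × 0.678 = 15722 + 17258 = 32980
→ [5542, 10186, 6958, 15680, 11560, 4541, 32980]
Total: 95000 → 87447; change = -7553; percentage change = -8.0%

-8.0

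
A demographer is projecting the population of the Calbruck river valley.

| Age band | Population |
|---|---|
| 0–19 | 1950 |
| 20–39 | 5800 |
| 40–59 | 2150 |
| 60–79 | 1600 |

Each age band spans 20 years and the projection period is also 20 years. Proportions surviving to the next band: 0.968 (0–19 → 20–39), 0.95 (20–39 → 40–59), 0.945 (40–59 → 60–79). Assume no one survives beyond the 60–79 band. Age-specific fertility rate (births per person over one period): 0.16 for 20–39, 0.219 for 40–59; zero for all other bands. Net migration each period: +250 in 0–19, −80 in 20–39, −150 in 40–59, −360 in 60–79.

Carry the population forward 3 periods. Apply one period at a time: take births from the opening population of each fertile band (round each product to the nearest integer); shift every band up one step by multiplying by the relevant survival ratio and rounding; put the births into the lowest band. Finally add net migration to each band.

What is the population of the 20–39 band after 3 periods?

1578

Period 1:
Births: 5800 * 0.16 = 928 ; 2150 * 0.219 = 471 → total 1399
20–39: 1950 * 0.968 = 1888
40–59: 5800 * 0.95 = 5510
60–79: 2150 * 0.945 = 2032
Net migration: 0–19 + 250 → 1649; 20–39 − 80 → 1808; 40–59 − 150 → 5360; 60–79 − 360 → 1672
→ [1649, 1808, 5360, 1672]
Period 2:
Births: 1808 * 0.16 = 289 ; 5360 * 0.219 = 1174 → total 1463
20–39: 1649 * 0.968 = 1596
40–59: 1808 * 0.95 = 1718
60–79: 5360 * 0.945 = 5065
Net migration: 0–19 + 250 → 1713; 20–39 − 80 → 1516; 40–59 − 150 → 1568; 60–79 − 360 → 4705
→ [1713, 1516, 1568, 4705]
Period 3:
Births: 1516 * 0.16 = 243 ; 1568 * 0.219 = 343 → total 586
20–39: 1713 * 0.968 = 1658
40–59: 1516 * 0.95 = 1440
60–79: 1568 * 0.945 = 1482
Net migration: 0–19 + 250 → 836; 20–39 − 80 → 1578; 40–59 − 150 → 1290; 60–79 − 360 → 1122
→ [836, 1578, 1290, 1122]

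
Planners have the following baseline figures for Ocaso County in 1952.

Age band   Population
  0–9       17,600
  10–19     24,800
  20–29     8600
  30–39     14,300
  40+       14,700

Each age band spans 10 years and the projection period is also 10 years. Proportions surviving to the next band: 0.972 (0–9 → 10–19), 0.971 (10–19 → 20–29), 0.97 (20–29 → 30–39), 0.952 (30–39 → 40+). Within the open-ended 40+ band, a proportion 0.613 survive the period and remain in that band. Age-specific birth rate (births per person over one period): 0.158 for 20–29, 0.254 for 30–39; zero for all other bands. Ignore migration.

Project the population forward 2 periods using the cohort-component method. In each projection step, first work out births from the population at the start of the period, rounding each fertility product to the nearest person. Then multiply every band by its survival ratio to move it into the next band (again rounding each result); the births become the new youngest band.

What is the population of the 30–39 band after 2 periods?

23359

(Bands numbered youngest = 1 to oldest = 5.)
Period 1:
Births: 8600 × 0.158 = 1359  |  14300 × 0.254 = 3632 ⇒ total 4991
Band 2: 17600 × 0.972 = 17107
Band 3: 24800 × 0.971 = 24081
Band 4: 8600 × 0.97 = 8342
Band 5: 14300 × 0.952 + 14700 × 0.613 = 13614 + 9011 = 22625
→ [4991, 17107, 24081, 8342, 22625]
Period 2:
Births: 24081 × 0.158 = 3805  |  8342 × 0.254 = 2119 ⇒ total 5924
Band 2: 4991 × 0.972 = 4851
Band 3: 17107 × 0.971 = 16611
Band 4: 24081 × 0.97 = 23359
Band 5: 8342 × 0.952 + 22625 × 0.613 = 7942 + 13869 = 21811
→ [5924, 4851, 16611, 23359, 21811]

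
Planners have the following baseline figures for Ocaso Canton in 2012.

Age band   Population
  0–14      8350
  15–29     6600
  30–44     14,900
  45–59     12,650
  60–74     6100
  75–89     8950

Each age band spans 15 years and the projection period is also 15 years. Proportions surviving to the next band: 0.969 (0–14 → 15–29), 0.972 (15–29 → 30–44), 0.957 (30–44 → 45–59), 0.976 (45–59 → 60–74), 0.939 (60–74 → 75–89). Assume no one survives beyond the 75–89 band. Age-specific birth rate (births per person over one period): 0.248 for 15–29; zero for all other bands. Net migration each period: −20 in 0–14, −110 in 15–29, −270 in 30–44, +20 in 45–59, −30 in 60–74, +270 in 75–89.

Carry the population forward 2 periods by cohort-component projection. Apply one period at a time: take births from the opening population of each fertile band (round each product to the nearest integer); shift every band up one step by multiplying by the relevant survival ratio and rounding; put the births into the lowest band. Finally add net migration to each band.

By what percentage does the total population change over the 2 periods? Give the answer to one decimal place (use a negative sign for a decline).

Numbering the bands 1..6 from youngest to oldest:
[period 1]
Births: 6600 * 0.248 = 1637
Band 2: 8350 * 0.969 = 8091
Band 3: 6600 * 0.972 = 6415
Band 4: 14900 * 0.957 = 14259
Band 5: 12650 * 0.976 = 12346
Band 6: 6100 * 0.939 = 5728
Net migration: Band 1 − 20 → 1617; Band 2 − 110 → 7981; Band 3 − 270 → 6145; Band 4 + 20 → 14279; Band 5 − 30 → 12316; Band 6 + 270 → 5998
Giving 1617 / 7981 / 6145 / 14279 / 12316 / 5998.
[period 2]
Births: 7981 * 0.248 = 1979
Band 2: 1617 * 0.969 = 1567
Band 3: 7981 * 0.972 = 7758
Band 4: 6145 * 0.957 = 5881
Band 5: 14279 * 0.976 = 13936
Band 6: 12316 * 0.939 = 11565
Net migration: Band 1 − 20 → 1959; Band 2 − 110 → 1457; Band 3 − 270 → 7488; Band 4 + 20 → 5901; Band 5 − 30 → 13906; Band 6 + 270 → 11835
Giving 1959 / 1457 / 7488 / 5901 / 13906 / 11835.
Total: 57550 → 42546; change = -15004; percentage change = -26.1%

-26.1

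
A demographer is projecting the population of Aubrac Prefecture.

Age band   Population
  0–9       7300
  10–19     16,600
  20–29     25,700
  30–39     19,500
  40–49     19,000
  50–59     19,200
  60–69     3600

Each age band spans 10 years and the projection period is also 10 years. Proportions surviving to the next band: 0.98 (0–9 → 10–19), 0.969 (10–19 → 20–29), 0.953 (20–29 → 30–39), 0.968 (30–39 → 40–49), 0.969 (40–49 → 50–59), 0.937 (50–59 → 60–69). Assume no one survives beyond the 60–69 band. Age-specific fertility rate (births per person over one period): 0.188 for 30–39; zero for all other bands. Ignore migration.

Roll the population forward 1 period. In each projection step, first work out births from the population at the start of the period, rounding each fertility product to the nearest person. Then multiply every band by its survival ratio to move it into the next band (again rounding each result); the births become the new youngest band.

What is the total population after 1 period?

Let group 1 be 0–9 through group 7 = 60–69.
After projecting period 1:
Births: 19500 * 0.188 = 3666
Group 2: 7300 * 0.98 = 7154
Group 3: 16600 * 0.969 = 16085
Group 4: 25700 * 0.953 = 24492
Group 5: 19500 * 0.968 = 18876
Group 6: 19000 * 0.969 = 18411
Group 7: 19200 * 0.937 = 17990
→ [3666, 7154, 16085, 24492, 18876, 18411, 17990]
Total after period 1: 3666 + 7154 + 16085 + 24492 + 18876 + 18411 + 17990 = 106674

106674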